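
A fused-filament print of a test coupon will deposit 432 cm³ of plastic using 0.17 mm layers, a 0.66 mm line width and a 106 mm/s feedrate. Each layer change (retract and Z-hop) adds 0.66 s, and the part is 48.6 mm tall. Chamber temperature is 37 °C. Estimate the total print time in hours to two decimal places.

Line area = 0.17 × 0.66, so 0.1122 mm².
Path length: 432000 mm³ / 0.1122 mm² → 3850267.4 mm.
Time extruding = 3850267.4 / 106, so 36323.3 s.
Number of layers: 48.6 / 0.17 → 286 (rounded up).
Non-print overhead = 286 × 0.66, so 188.76 s.
Total = 36323.3 + 188.76 = 36512.06 s = 10.14 hours.

10.14 hours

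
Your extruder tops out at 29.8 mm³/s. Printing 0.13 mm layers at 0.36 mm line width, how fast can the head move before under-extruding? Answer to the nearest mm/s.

Extrusion cross-section = 0.13 × 0.36 = 0.0468 mm².
Max speed = 29.8 / 0.0468 = 636.75 ≈ 637 mm/s.

637 mm/s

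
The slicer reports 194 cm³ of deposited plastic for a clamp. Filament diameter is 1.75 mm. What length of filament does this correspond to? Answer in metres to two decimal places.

A = π r² = π × 0.875² = 2.4053 mm².
Length = 194 cm³ / 2.4053 mm² = 194000 / 2.4053 = 80655.22 mm = 80.66 m.

80.66 m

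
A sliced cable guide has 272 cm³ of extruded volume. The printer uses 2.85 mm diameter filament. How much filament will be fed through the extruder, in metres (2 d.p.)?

42.64 m

Filament cross-section = π × (2.85/2)² = 6.3794 mm².
L = 272000 mm³ / 6.3794 mm² = 42637.24 mm, i.e. 42.64 m.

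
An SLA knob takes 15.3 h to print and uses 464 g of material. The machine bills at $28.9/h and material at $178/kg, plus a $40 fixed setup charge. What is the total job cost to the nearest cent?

Machine-time cost = 28.9 × 15.3, so $442.17.
Material charge = 178 × 464/1000 = $82.592.
Adding setup: 442.17 + 82.592 + 40 → 564.762 ≈ $564.76.

$564.76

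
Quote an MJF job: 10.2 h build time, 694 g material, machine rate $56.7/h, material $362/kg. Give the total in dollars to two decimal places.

Time charge: 56.7 × 10.2 → $578.34.
Material charge: 362 × 694/1000 → $251.228.
Job cost: 578.34 + 251.228 = 829.568 ≈ $829.57.

$829.57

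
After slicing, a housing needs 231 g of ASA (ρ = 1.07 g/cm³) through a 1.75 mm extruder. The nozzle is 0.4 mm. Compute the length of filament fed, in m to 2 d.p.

Extruded volume: 231/1.07 = 215.8879 cm³ (215887.9 mm³).
A = π r² = π × 0.875² = 2.4053 mm².
Length = 215887.9 / 2.4053 = 89755.08 mm = 89.76 m.

89.76 m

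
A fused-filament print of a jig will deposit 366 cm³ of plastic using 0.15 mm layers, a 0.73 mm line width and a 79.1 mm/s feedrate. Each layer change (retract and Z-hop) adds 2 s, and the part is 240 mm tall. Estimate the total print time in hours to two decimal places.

Extrusion cross-section: 0.15 × 0.73 → 0.1095 mm².
Path length: 366000 mm³ / 0.1095 mm² → 3342465.8 mm.
Extrusion time = 3342465.8 / 79.1 = 42256.2 s.
Layer count = ceil(240 / 0.15) = 1600.
Z-hop total: 1600 × 2 → 3200 s.
Altogether 42256.2 + 3200 = 45456.2 s, i.e. 12.63 hours.

12.63 hours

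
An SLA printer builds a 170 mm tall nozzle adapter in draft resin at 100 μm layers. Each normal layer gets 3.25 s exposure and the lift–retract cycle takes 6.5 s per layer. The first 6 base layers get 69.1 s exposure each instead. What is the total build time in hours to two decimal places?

Layers = ⌈170/0.1⌉ = 1700.
Bottom layers = 6 × (69.1 + 6.5) = 453.6 s.
Normal layers: 1694 × (3.25 + 6.5) → 16516.5 s.
Sum: 453.6 + 16516.5 = 16970.1 s → 4.71 hours.

4.71 hours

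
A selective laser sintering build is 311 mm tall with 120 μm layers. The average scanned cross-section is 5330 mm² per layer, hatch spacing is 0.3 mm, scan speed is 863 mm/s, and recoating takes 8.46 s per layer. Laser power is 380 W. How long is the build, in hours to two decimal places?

20.91 hours

Number of layers: 311 / 0.12 → 2592 (rounded up).
Scan path per layer = 5330 / 0.3, so 17766.7 mm.
Laser time per layer = 17766.7 / 863, so 20.5871 s.
Per-layer time = 20.5871 + 8.46, so 29.0471 s.
2592 layers × 29.0471 s/layer = 75290.0832 s, i.e. 20.91 hours.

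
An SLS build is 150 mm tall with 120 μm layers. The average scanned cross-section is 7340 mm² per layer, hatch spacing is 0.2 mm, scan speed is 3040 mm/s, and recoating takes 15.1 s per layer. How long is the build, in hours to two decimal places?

9.43 hours

Number of layers: 150 / 0.12 → 1250 (rounded up).
Scan path per layer = 7340 / 0.2, so 36700 mm.
Laser time per layer = 36700 / 3040, so 12.0724 s.
Layer cycle: 12.0724 + 15.1 → 27.1724 s.
1250 layers × 27.1724 s/layer = 33965.5 s, i.e. 9.43 hours.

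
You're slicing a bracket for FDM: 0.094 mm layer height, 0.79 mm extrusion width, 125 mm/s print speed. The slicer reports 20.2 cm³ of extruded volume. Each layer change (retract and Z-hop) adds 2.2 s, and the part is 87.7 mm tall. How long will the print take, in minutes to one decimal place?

70.5 minutes

Line area = 0.094 × 0.79 = 0.07426 mm².
Toolpath length = 20.2 cm³ / 0.07426 mm² = 20200 / 0.07426 = 272017.2 mm.
Extrusion time: 272017.2 / 125 → 2176.1 s.
Number of layers: 87.7 / 0.094 → 933 (rounded up).
Non-print overhead: 933 × 2.2 → 2052.6 s.
Total = 2176.1 + 2052.6 = 4228.7 s = 70.5 minutes.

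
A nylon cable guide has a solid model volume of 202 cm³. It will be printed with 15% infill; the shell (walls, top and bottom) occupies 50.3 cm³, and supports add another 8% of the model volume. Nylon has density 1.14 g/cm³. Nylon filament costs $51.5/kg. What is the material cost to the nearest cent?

$5.24

Infill region: 202 − 50.3 → 151.7 cm³.
Deposited infill = 0.15 × 151.7, so 22.755 cm³.
Support = 0.08 × 202 = 16.16 cm³.
Total printed volume: 50.3 + 22.755 + 16.16 → 89.215 cm³.
Mass: 89.215 × 1.14 → 101.7051 g.
Cost = 101.7051 g / 1000 × $51.5/kg = $5.24.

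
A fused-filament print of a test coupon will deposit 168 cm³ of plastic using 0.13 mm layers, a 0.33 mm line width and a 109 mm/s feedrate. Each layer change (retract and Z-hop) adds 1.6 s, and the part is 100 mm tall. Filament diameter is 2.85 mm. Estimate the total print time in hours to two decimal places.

10.32 hours

Extrusion cross-section = 0.13 × 0.33 = 0.0429 mm².
Toolpath length = 168 cm³ / 0.0429 mm² = 168000 / 0.0429 = 3916083.9 mm.
Time extruding = 3916083.9 / 109, so 35927.4 s.
Layers = ⌈100/0.13⌉ = 770.
Layer-change overhead = 770 × 1.6 = 1232 s.
Altogether 35927.4 + 1232 = 37159.4 s, i.e. 10.32 hours.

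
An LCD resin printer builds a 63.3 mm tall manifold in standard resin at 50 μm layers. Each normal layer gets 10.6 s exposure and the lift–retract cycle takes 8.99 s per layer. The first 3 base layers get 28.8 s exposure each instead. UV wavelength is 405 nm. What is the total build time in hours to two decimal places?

Number of layers: 63.3 / 0.05 → 1266 (rounded up).
Base layers: 3 × (28.8 + 8.99) → 113.37 s.
Remaining layers: 1263 × (10.6 + 8.99) → 24742.17 s.
Total = 113.37 + 24742.17 = 24855.54 s = 6.90 hours.

6.90 hours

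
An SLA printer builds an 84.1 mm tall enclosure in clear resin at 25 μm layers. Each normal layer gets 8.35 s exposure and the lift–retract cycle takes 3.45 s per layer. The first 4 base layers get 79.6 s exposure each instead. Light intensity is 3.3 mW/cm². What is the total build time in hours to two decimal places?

Layers = ⌈84.1/0.025⌉ = 3364.
Base layers = 4 × (79.6 + 3.45), so 332.2 s.
Normal layers: 3360 × (8.35 + 3.45) → 39648 s.
Total = 332.2 + 39648 = 39980.2 s = 11.11 hours.

11.11 hours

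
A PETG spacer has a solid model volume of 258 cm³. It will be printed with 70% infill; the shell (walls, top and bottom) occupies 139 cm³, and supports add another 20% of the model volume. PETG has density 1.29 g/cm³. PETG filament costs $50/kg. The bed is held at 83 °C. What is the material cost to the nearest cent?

Infill region = 258 − 139 = 119 cm³.
Deposited infill = 0.70 × 119, so 83.3 cm³.
Support: 0.20 × 258 → 51.6 cm³.
Total extruded = 139 + 83.3 + 51.6 = 273.9 cm³.
Mass = 273.9 × 1.29, so 353.331 g.
At $50/kg: 353.331/1000 × 50 = $17.67.

$17.67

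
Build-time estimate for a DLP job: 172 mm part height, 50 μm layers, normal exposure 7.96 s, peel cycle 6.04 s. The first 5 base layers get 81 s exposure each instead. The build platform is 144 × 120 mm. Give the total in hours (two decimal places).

Layers = ⌈172/0.05⌉ = 3440.
Bottom layers = 5 × (81 + 6.04), so 435.2 s.
Remaining layers = 3435 × (7.96 + 6.04), so 48090 s.
Total = 435.2 + 48090 = 48525.2 s = 13.48 hours.

13.48 hours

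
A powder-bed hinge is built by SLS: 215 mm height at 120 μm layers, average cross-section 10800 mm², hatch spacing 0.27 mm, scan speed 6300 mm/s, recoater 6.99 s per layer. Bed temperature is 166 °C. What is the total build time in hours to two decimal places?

6.64 hours

Layers = ⌈215/0.12⌉ = 1792.
Per-layer scan distance = 10800 / 0.27 = 40000 mm.
Scan time per layer = 40000 / 6300 = 6.3492 s.
Per-layer time = 6.3492 + 6.99 = 13.3392 s.
Build time = 1792 × 13.3392 = 23903.8464 s = 6.64 hours.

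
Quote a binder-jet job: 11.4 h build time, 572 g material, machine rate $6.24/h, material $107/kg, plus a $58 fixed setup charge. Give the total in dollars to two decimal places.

Machine-time cost = 6.24 × 11.4, so $71.136.
Feedstock cost = 107 × 572/1000 = $61.204.
Total = 71.136 + 61.204 + 58 = $190.34.

$190.34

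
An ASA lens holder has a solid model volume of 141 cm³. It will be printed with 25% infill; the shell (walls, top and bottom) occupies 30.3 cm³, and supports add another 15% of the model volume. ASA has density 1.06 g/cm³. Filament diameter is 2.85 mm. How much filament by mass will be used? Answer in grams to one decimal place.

Infill region: 141 − 30.3 → 110.7 cm³.
Infill deposited: 0.25 × 110.7 → 27.675 cm³.
Support: 0.15 × 141 → 21.15 cm³.
Total printed volume = 30.3 + 27.675 + 21.15 = 79.125 cm³.
Mass = 79.125 × 1.06, so 83.8725 g.

83.9 g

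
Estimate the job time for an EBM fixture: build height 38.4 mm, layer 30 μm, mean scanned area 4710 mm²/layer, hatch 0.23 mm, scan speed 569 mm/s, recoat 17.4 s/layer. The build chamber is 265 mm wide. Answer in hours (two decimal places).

18.98 hours

Layers = ⌈38.4/0.03⌉ = 1280.
Per-layer scan distance = 4710 / 0.23, so 20478.3 mm.
Per-layer scan time: 20478.3 / 569 → 35.99 s.
Layer cycle: 35.99 + 17.4 → 53.39 s.
Build time = 1280 × 53.39 = 68339.2 s = 18.98 hours.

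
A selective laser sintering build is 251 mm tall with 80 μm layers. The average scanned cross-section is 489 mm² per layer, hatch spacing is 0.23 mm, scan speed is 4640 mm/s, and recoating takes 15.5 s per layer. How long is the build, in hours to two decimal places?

13.91 hours

Layers = ⌈251/0.08⌉ = 3138.
Per-layer scan distance: 489 / 0.23 → 2126.1 mm.
Scan time per layer: 2126.1 / 4640 → 0.4582 s.
Layer cycle: 0.4582 + 15.5 → 15.9582 s.
Total: 3138 × 15.9582 s = 50076.8316 s → 13.91 hours.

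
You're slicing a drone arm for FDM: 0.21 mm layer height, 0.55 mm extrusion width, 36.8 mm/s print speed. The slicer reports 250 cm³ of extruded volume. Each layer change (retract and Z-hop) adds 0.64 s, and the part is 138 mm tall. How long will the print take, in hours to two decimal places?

Bead cross-section = 0.21 × 0.55, so 0.1155 mm².
Total extruded path = 250000/0.1155 = 2164502.2 mm.
Time extruding = 2164502.2 / 36.8, so 58818 s.
Layers = ⌈138/0.21⌉ = 658.
Layer-change overhead = 658 × 0.64 = 421.12 s.
Altogether 58818 + 421.12 = 59239.12 s, i.e. 16.46 hours.

16.46 hours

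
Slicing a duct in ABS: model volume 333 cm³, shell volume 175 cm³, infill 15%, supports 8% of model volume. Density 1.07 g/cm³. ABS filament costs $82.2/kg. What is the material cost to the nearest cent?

Volume inside the shell = 333 − 175, so 158 cm³.
Infill volume = 0.15 × 158, so 23.7 cm³.
Support = 0.08 × 333 = 26.64 cm³.
Total extruded = 175 + 23.7 + 26.64, so 225.34 cm³.
Mass = 225.34 × 1.07 = 241.1138 g.
At $82.2/kg: 241.1138/1000 × 82.2 = $19.82.

$19.82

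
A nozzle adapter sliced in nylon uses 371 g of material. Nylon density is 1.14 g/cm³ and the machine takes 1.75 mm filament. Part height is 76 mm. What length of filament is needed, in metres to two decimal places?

Extruded volume: 371/1.14 = 325.4386 cm³ (325438.6 mm³).
Filament cross-section = π × (1.75/2)² = 2.4053 mm².
Length = 325438.6 / 2.4053 = 135300.63 mm = 135.30 m.

135.30 m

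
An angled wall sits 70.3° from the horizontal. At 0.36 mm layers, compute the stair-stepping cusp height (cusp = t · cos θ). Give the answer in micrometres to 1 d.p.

121.4 μm

Cusp = layer height × cos(70.3°) = 0.36 × 0.3371 = 0.121356 mm = 121.4 μm.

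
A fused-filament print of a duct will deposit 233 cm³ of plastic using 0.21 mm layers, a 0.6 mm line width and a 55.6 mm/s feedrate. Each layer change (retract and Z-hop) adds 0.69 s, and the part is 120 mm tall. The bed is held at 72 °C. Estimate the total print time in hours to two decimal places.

9.35 hours

Line area: 0.21 × 0.6 → 0.126 mm².
Path length: 233000 mm³ / 0.126 mm² → 1849206.3 mm.
Extrusion time = 1849206.3 / 55.6, so 33259.1 s.
Layer count = ceil(120 / 0.21) = 572.
Z-hop total = 572 × 0.69, so 394.68 s.
Altogether 33259.1 + 394.68 = 33653.78 s, i.e. 9.35 hours.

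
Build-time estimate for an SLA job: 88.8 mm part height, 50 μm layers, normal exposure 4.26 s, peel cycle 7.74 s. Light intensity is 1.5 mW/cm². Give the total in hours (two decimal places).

Layer count = ceil(88.8 / 0.05) = 1776.
Cycle time: 4.26 + 7.74 → 12 s.
Total = 1776 × 12 = 21312 s = 5.92 hours.

5.92 hours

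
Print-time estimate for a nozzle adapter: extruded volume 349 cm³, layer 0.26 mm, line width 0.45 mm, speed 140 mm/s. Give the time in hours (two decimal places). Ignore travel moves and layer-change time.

Extrusion cross-section: 0.26 × 0.45 → 0.117 mm².
Path length: 349000 mm³ / 0.117 mm² → 2982906 mm.
Extrusion time = 2982906 / 140, so 21306.5 s.
That's 21306.5 s → 5.92 hours.

5.92 hours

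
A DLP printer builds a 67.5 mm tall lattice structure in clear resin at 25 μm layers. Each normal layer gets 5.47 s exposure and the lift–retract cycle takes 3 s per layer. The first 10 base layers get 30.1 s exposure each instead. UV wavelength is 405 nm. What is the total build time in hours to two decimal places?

6.42 hours

Number of layers: 67.5 / 0.025 → 2700 (rounded up).
Base layers = 10 × (30.1 + 3) = 331 s.
Regular layers = 2690 × (5.47 + 3) = 22784.3 s.
Sum: 331 + 22784.3 = 23115.3 s → 6.42 hours.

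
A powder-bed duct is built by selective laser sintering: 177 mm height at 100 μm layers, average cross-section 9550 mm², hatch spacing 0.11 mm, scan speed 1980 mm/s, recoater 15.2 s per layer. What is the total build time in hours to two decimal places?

29.03 hours

Layer count = ceil(177 / 0.1) = 1770.
Scan path per layer: 9550 / 0.11 → 86818.2 mm.
Laser time per layer = 86818.2 / 1980, so 43.8476 s.
Time per layer = 43.8476 + 15.2 = 59.0476 s.
Total: 1770 × 59.0476 s = 104514.252 s → 29.03 hours.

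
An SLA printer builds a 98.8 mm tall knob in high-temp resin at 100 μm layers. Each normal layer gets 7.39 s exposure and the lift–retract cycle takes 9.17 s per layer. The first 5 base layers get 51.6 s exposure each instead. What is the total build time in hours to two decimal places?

Number of layers: 98.8 / 0.1 → 988 (rounded up).
Bottom layers: 5 × (51.6 + 9.17) → 303.85 s.
Normal layers = 983 × (7.39 + 9.17), so 16278.48 s.
Sum: 303.85 + 16278.48 = 16582.33 s → 4.61 hours.

4.61 hours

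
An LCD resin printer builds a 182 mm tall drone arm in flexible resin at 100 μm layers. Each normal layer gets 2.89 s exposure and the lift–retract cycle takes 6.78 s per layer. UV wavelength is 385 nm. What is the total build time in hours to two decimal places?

4.89 hours

Number of layers: 182 / 0.1 → 1820 (rounded up).
Cycle time: 2.89 + 6.78 → 9.67 s.
Build time: 1820 × 9.67 s = 17599.4 s, i.e. 4.89 hours.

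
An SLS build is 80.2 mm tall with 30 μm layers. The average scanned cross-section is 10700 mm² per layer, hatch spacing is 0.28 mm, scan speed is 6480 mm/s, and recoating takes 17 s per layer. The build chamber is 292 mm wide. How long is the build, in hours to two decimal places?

17.01 hours

Layers = ⌈80.2/0.03⌉ = 2674.
Per-layer scan distance = 10700 / 0.28, so 38214.3 mm.
Per-layer scan time: 38214.3 / 6480 → 5.8973 s.
Per-layer time: 5.8973 + 17 → 22.8973 s.
Build time = 2674 × 22.8973 = 61227.3802 s = 17.01 hours.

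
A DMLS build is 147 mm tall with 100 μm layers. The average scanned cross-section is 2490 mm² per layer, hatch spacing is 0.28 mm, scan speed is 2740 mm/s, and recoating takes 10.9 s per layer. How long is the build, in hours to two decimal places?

Number of layers: 147 / 0.1 → 1470 (rounded up).
Scan path per layer = 2490 / 0.28, so 8892.9 mm.
Laser time per layer = 8892.9 / 2740 = 3.2456 s.
Layer cycle = 3.2456 + 10.9, so 14.1456 s.
Total: 1470 × 14.1456 s = 20794.032 s → 5.78 hours.

5.78 hours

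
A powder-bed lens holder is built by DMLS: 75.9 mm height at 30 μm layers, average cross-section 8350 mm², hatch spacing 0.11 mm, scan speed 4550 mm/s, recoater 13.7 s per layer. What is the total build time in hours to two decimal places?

21.35 hours

Layer count = ceil(75.9 / 0.03) = 2530.
Per-layer scan distance = 8350 / 0.11, so 75909.1 mm.
Scan time per layer = 75909.1 / 4550, so 16.6833 s.
Time per layer = 16.6833 + 13.7, so 30.3833 s.
Build time = 2530 × 30.3833 = 76869.749 s = 21.35 hours.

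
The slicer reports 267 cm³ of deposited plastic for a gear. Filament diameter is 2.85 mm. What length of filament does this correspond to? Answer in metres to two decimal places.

41.85 m

Cross-section of 2.85 mm filament: π·(2.85/2)² = 6.3794 mm².
Length = 267 cm³ / 6.3794 mm² = 267000 / 6.3794 = 41853.47 mm = 41.85 m.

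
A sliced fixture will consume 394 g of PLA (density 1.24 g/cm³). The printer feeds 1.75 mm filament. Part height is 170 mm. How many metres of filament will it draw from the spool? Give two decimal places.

132.10 m

Volume = 394 g / 1.24 g·cm⁻³ = 317.7419 cm³ = 317741.9 mm³.
Cross-section of 1.75 mm filament: π·(1.75/2)² = 2.4053 mm².
Length = 317741.9 / 2.4053 = 132100.74 mm = 132.10 m.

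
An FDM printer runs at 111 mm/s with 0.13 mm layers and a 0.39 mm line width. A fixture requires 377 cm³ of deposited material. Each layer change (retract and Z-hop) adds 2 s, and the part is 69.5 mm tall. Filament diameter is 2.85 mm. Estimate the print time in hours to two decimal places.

Bead cross-section = 0.13 × 0.39 = 0.0507 mm².
Path length: 377000 mm³ / 0.0507 mm² → 7435897.4 mm.
Time extruding = 7435897.4 / 111, so 66990.1 s.
Number of layers: 69.5 / 0.13 → 535 (rounded up).
Z-hop total = 535 × 2 = 1070 s.
Total = 66990.1 + 1070 = 68060.1 s = 18.91 hours.

18.91 hours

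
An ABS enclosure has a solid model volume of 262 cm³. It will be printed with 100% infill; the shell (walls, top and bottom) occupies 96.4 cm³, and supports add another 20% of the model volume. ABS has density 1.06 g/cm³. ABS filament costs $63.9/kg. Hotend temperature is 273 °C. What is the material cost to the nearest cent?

$21.30

Infill region = 262 − 96.4, so 165.6 cm³.
Infill volume: 1.00 × 165.6 → 165.6 cm³.
Support = 0.20 × 262, so 52.4 cm³.
Total printed volume = 96.4 + 165.6 + 52.4 = 314.4 cm³.
Mass: 314.4 × 1.06 → 333.264 g.
Cost = 333.264 g / 1000 × $63.9/kg = $21.30.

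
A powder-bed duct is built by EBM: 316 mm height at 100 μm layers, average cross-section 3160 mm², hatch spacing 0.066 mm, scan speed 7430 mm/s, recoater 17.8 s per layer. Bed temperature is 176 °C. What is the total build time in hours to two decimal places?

21.28 hours

Layer count = ceil(316 / 0.1) = 3160.
Per-layer scan distance = 3160 / 0.066, so 47878.8 mm.
Beam time per layer = 47878.8 / 7430, so 6.444 s.
Layer cycle = 6.444 + 17.8 = 24.244 s.
Total: 3160 × 24.244 s = 76611.04 s → 21.28 hours.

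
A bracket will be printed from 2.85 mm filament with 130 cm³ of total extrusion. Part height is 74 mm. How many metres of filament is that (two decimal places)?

20.38 m

A = π r² = π × 1.425² = 6.3794 mm².
L = 130000 mm³ / 6.3794 mm² = 20378.09 mm, i.e. 20.38 m.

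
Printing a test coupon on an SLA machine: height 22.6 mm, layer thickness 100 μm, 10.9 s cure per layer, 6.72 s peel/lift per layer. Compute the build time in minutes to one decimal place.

Layer count = ceil(22.6 / 0.1) = 226.
Per-layer time = 10.9 + 6.72 = 17.62 s.
Total = 226 × 17.62 = 3982.12 s = 66.4 minutes.

66.4 minutes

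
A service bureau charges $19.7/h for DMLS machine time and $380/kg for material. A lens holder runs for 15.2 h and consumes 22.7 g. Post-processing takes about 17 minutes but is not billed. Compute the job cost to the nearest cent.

Time charge: 19.7 × 15.2 → $299.44.
Feedstock cost: 380 × 22.7/1000 → $8.626.
Total = 299.44 + 8.626 = 308.066 ≈ $308.07.

$308.07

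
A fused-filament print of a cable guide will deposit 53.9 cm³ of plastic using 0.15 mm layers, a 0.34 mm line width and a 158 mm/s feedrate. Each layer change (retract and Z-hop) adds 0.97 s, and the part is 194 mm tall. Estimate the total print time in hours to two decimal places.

2.21 hours

Extrusion cross-section: 0.15 × 0.34 → 0.051 mm².
Toolpath length = 53.9 cm³ / 0.051 mm² = 53900 / 0.051 = 1056862.7 mm.
Time extruding = 1056862.7 / 158 = 6689 s.
Number of layers: 194 / 0.15 → 1294 (rounded up).
Z-hop total = 1294 × 0.97, so 1255.18 s.
Altogether 6689 + 1255.18 = 7944.18 s, i.e. 2.21 hours.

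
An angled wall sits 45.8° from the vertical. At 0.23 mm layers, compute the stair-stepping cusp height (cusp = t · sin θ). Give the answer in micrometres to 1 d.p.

164.9 μm

h_c = t·sin θ = 0.23 × 0.7169 = 0.164887 mm (164.9 μm).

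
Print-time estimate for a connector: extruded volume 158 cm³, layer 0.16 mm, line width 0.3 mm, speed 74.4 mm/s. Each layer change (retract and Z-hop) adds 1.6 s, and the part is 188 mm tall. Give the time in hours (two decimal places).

12.81 hours

Line area = 0.16 × 0.3, so 0.048 mm².
Total extruded path = 158000/0.048 = 3291666.7 mm.
Time extruding: 3291666.7 / 74.4 → 44242.8 s.
Layers = ⌈188/0.16⌉ = 1175.
Z-hop total = 1175 × 1.6, so 1880 s.
Total = 44242.8 + 1880 = 46122.8 s = 12.81 hours.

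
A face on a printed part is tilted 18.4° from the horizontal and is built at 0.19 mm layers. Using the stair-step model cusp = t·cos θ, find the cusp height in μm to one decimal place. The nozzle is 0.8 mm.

Cusp = layer height × cos(18.4°) = 0.19 × 0.9489 = 0.180291 mm = 180.3 μm.

180.3 μm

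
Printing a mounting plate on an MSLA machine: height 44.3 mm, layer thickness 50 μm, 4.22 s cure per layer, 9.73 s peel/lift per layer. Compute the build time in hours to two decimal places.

3.43 hours

Layers = ⌈44.3/0.05⌉ = 886.
Per-layer time = 4.22 + 9.73, so 13.95 s.
Total = 886 × 13.95 = 12359.7 s = 3.43 hours.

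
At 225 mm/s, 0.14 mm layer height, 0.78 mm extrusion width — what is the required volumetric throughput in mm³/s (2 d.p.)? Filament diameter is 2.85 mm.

A = 0.14 × 0.78 = 0.1092 mm².
Volumetric flow = 225 × 0.1092 = 24.57 mm³/s.

24.57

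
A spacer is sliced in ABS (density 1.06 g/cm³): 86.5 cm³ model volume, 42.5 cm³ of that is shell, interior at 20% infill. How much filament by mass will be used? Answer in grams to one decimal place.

54.4 g

Volume inside the shell: 86.5 − 42.5 → 44 cm³.
Deposited infill = 0.20 × 44, so 8.8 cm³.
Total printed volume = 42.5 + 8.8, so 51.3 cm³.
Mass = 51.3 × 1.06, so 54.378 g.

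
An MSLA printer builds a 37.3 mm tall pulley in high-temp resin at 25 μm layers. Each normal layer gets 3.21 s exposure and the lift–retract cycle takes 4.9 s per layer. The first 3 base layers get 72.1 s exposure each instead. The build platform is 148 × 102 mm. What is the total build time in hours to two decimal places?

Number of layers: 37.3 / 0.025 → 1492 (rounded up).
Base layers = 3 × (72.1 + 4.9), so 231 s.
Regular layers = 1489 × (3.21 + 4.9) = 12075.79 s.
Sum: 231 + 12075.79 = 12306.79 s → 3.42 hours.

3.42 hours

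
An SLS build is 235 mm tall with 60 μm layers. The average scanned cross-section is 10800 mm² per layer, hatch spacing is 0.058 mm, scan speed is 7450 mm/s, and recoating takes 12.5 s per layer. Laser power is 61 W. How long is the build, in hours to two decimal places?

40.80 hours

Layer count = ceil(235 / 0.06) = 3917.
Hatch length per layer = 10800 / 0.058 = 186206.9 mm.
Scan time per layer = 186206.9 / 7450 = 24.9942 s.
Time per layer = 24.9942 + 12.5, so 37.4942 s.
Total: 3917 × 37.4942 s = 146864.7814 s → 40.80 hours.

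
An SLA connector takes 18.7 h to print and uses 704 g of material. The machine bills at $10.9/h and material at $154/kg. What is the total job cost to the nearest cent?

$312.25

Machine cost = 10.9 × 18.7, so $203.83.
Feedstock cost = 154 × 704/1000 = $108.416.
Total = 203.83 + 108.416 = 312.246 ≈ $312.25.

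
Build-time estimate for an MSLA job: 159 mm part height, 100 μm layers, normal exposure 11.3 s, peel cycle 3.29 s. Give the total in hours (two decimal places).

6.44 hours

Number of layers: 159 / 0.1 → 1590 (rounded up).
Each layer takes = 11.3 + 3.29 = 14.59 s.
Total = 1590 × 14.59 = 23198.1 s = 6.44 hours.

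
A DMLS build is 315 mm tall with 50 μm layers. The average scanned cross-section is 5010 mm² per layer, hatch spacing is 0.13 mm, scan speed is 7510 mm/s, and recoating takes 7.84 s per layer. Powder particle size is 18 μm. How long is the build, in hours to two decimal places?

Number of layers: 315 / 0.05 → 6300 (rounded up).
Per-layer scan distance = 5010 / 0.13 = 38538.5 mm.
Scan time per layer = 38538.5 / 7510 = 5.1316 s.
Time per layer = 5.1316 + 7.84 = 12.9716 s.
Build time = 6300 × 12.9716 = 81721.08 s = 22.70 hours.

22.70 hours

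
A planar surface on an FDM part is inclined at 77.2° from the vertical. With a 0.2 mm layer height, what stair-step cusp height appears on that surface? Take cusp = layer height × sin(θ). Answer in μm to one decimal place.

195.0 μm

sin(77.2°) = 0.9751, so cusp = 0.2 × 0.9751 = 0.19502 mm → 195.0 μm.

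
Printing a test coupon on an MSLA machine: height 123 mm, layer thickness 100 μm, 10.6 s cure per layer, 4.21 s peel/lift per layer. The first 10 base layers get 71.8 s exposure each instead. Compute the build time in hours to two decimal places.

Layers = ⌈123/0.1⌉ = 1230.
Burn-in layers = 10 × (71.8 + 4.21) = 760.1 s.
Remaining layers: 1220 × (10.6 + 4.21) → 18068.2 s.
Total = 760.1 + 18068.2 = 18828.3 s = 5.23 hours.

5.23 hours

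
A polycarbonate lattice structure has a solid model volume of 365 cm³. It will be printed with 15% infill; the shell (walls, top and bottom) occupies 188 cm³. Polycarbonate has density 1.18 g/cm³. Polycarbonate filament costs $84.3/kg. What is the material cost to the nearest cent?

$21.34

Interior volume: 365 − 188 → 177 cm³.
Infill deposited = 0.15 × 177 = 26.55 cm³.
Total extruded = 188 + 26.55, so 214.55 cm³.
Mass = 214.55 × 1.18, so 253.169 g.
Cost = 253.169 g / 1000 × $84.3/kg = $21.34.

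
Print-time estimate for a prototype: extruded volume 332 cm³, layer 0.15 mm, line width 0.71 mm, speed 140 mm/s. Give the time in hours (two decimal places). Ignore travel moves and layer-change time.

6.19 hours

Line area: 0.15 × 0.71 → 0.1065 mm².
Path length: 332000 mm³ / 0.1065 mm² → 3117370.9 mm.
Extrusion time = 3117370.9 / 140, so 22266.9 s.
22266.9 s = 6.19 hours.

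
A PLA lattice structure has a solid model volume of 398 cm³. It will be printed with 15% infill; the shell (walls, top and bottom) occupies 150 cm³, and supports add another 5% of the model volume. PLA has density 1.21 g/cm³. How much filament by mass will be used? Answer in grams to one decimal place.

Infill region: 398 − 150 → 248 cm³.
Deposited infill = 0.15 × 248 = 37.2 cm³.
Support = 0.05 × 398, so 19.9 cm³.
Total printed volume = 150 + 37.2 + 19.9 = 207.1 cm³.
Mass: 207.1 × 1.21 → 250.591 g.

250.6 g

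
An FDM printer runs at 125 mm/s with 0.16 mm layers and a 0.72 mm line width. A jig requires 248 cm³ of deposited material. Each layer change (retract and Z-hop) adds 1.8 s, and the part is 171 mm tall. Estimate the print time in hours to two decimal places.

5.32 hours

Line area = 0.16 × 0.72 = 0.1152 mm².
Total extruded path = 248000/0.1152 = 2152777.8 mm.
Print-move time = 2152777.8 / 125, so 17222.2 s.
Layers = ⌈171/0.16⌉ = 1069.
Non-print overhead = 1069 × 1.8 = 1924.2 s.
Total = 17222.2 + 1924.2 = 19146.4 s = 5.32 hours.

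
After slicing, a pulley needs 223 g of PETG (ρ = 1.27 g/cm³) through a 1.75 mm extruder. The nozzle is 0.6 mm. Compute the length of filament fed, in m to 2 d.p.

Volume = 223 g / 1.27 g·cm⁻³ = 175.5906 cm³ = 175590.6 mm³.
Cross-section of 1.75 mm filament: π·(1.75/2)² = 2.4053 mm².
Length = 175590.6 / 2.4053 = 73001.54 mm = 73.00 m.

73.00 m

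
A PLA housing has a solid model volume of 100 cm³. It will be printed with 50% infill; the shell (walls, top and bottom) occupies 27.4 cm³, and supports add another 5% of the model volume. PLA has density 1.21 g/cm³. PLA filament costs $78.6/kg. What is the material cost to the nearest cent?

$6.53

Interior volume = 100 − 27.4, so 72.6 cm³.
Infill volume = 0.50 × 72.6, so 36.3 cm³.
Support: 0.05 × 100 → 5 cm³.
Total extruded = 27.4 + 36.3 + 5, so 68.7 cm³.
Mass = 68.7 × 1.21 = 83.127 g.
At $78.6/kg: 83.127/1000 × 78.6 = $6.53.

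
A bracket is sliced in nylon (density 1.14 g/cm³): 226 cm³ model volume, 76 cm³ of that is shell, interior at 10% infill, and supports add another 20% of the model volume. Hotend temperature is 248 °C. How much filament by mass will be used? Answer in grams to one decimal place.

155.3 g

Infill region = 226 − 76 = 150 cm³.
Infill volume = 0.10 × 150, so 15 cm³.
Support: 0.20 × 226 → 45.2 cm³.
Total printed volume = 76 + 15 + 45.2 = 136.2 cm³.
Mass = 136.2 × 1.14, so 155.268 g.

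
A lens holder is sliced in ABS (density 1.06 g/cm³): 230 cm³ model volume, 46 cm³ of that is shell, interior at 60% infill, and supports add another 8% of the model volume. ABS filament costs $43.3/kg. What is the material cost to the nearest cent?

Volume inside the shell = 230 − 46, so 184 cm³.
Deposited infill = 0.60 × 184 = 110.4 cm³.
Support = 0.08 × 230 = 18.4 cm³.
Deposited volume = 46 + 110.4 + 18.4, so 174.8 cm³.
Mass: 174.8 × 1.06 → 185.288 g.
At $43.3/kg: 185.288/1000 × 43.3 = $8.02.

$8.02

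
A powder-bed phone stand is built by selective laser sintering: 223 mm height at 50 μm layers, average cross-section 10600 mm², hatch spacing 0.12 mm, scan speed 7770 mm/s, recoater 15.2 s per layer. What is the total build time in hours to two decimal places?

Number of layers: 223 / 0.05 → 4460 (rounded up).
Per-layer scan distance = 10600 / 0.12 = 88333.3 mm.
Laser time per layer = 88333.3 / 7770 = 11.3685 s.
Time per layer = 11.3685 + 15.2, so 26.5685 s.
Build time = 4460 × 26.5685 = 118495.51 s = 32.92 hours.

32.92 hours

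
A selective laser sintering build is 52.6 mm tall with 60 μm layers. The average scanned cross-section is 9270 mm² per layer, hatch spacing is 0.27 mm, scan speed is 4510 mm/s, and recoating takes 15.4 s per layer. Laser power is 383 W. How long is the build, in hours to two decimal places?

Layers = ⌈52.6/0.06⌉ = 877.
Hatch length per layer = 9270 / 0.27 = 34333.3 mm.
Scan time per layer: 34333.3 / 4510 → 7.6127 s.
Time per layer = 7.6127 + 15.4, so 23.0127 s.
877 layers × 23.0127 s/layer = 20182.1379 s, i.e. 5.61 hours.

5.61 hours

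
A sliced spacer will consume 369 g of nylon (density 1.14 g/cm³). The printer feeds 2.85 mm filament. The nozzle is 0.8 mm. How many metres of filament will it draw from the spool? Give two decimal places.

50.74 m

Volume = 369 g / 1.14 g·cm⁻³ = 323.6842 cm³ = 323684.2 mm³.
A = π r² = π × 1.425² = 6.3794 mm².
Length = 323684.2 / 6.3794 = 50738.97 mm = 50.74 m.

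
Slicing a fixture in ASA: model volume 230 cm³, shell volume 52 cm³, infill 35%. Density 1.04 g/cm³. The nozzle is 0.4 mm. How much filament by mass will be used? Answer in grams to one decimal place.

118.9 g

Infill region = 230 − 52, so 178 cm³.
Infill volume = 0.35 × 178, so 62.3 cm³.
Deposited volume = 52 + 62.3 = 114.3 cm³.
Mass: 114.3 × 1.04 → 118.872 g.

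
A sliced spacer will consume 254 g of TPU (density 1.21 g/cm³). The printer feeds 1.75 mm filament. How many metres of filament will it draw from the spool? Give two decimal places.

87.27 m

Volume = 254 g / 1.21 g·cm⁻³ = 209.9174 cm³ = 209917.4 mm³.
Filament cross-section = π × (1.75/2)² = 2.4053 mm².
L = V/A = 209917.4/2.4053 = 87272.86 mm → 87.27 m.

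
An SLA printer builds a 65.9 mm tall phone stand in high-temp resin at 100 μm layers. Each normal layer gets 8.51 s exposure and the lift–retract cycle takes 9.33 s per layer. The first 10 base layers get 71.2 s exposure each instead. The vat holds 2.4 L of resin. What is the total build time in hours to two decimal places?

3.44 hours

Layer count = ceil(65.9 / 0.1) = 659.
Burn-in layers = 10 × (71.2 + 9.33), so 805.3 s.
Remaining layers = 649 × (8.51 + 9.33), so 11578.16 s.
Total = 805.3 + 11578.16 = 12383.46 s = 3.44 hours.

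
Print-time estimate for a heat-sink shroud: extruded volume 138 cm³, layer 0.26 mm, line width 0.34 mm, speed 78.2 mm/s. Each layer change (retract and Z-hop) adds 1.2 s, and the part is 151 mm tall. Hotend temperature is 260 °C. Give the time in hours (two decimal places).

Bead cross-section = 0.26 × 0.34 = 0.0884 mm².
Total extruded path = 138000/0.0884 = 1561086 mm.
Time extruding = 1561086 / 78.2, so 19962.7 s.
Number of layers: 151 / 0.26 → 581 (rounded up).
Z-hop total: 581 × 1.2 → 697.2 s.
Altogether 19962.7 + 697.2 = 20659.9 s, i.e. 5.74 hours.

5.74 hours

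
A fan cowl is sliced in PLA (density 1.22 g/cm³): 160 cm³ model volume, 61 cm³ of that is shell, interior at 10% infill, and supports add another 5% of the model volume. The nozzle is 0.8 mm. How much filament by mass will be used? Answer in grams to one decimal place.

96.3 g

Volume inside the shell = 160 − 61, so 99 cm³.
Infill volume = 0.10 × 99, so 9.9 cm³.
Support = 0.05 × 160 = 8 cm³.
Total printed volume: 61 + 9.9 + 8 → 78.9 cm³.
Mass: 78.9 × 1.22 → 96.258 g.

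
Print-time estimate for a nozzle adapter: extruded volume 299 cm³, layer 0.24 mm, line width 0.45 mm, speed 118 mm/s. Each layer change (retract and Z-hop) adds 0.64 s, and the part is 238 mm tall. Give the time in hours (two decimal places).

6.69 hours

Bead cross-section = 0.24 × 0.45 = 0.108 mm².
Path length: 299000 mm³ / 0.108 mm² → 2768518.5 mm.
Time extruding = 2768518.5 / 118 = 23462 s.
Layer count = ceil(238 / 0.24) = 992.
Non-print overhead: 992 × 0.64 → 634.88 s.
Total = 23462 + 634.88 = 24096.88 s = 6.69 hours.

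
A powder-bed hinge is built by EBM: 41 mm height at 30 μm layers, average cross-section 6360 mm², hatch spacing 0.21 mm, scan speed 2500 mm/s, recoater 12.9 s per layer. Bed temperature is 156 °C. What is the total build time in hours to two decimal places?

Layers = ⌈41/0.03⌉ = 1367.
Per-layer scan distance = 6360 / 0.21, so 30285.7 mm.
Beam time per layer: 30285.7 / 2500 → 12.1143 s.
Per-layer time: 12.1143 + 12.9 → 25.0143 s.
Build time = 1367 × 25.0143 = 34194.5481 s = 9.50 hours.

9.50 hours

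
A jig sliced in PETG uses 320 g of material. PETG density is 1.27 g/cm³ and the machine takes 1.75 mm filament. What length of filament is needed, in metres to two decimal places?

104.76 m

Volume = 320 g / 1.27 g·cm⁻³ = 251.9685 cm³ = 251968.5 mm³.
Filament cross-section = π × (1.75/2)² = 2.4053 mm².
L = V/A = 251968.5/2.4053 = 104755.54 mm → 104.76 m.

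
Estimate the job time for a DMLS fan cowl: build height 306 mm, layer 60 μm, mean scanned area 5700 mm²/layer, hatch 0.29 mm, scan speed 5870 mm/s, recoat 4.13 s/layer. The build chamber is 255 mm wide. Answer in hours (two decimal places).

Layer count = ceil(306 / 0.06) = 5100.
Per-layer scan distance = 5700 / 0.29 = 19655.2 mm.
Per-layer scan time = 19655.2 / 5870, so 3.3484 s.
Time per layer = 3.3484 + 4.13, so 7.4784 s.
Total: 5100 × 7.4784 s = 38139.84 s → 10.59 hours.

10.59 hours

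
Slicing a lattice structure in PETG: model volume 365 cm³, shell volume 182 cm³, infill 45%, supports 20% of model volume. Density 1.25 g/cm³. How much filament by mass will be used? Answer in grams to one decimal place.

Volume inside the shell = 365 − 182 = 183 cm³.
Infill volume = 0.45 × 183 = 82.35 cm³.
Support = 0.20 × 365, so 73 cm³.
Total printed volume = 182 + 82.35 + 73, so 337.35 cm³.
Mass: 337.35 × 1.25 → 421.6875 g.

421.7 g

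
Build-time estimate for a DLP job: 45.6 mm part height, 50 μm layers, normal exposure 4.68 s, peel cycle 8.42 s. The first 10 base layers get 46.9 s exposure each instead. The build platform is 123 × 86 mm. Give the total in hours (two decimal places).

3.44 hours

Number of layers: 45.6 / 0.05 → 912 (rounded up).
Base layers: 10 × (46.9 + 8.42) → 553.2 s.
Normal layers = 902 × (4.68 + 8.42) = 11816.2 s.
Total = 553.2 + 11816.2 = 12369.4 s = 3.44 hours.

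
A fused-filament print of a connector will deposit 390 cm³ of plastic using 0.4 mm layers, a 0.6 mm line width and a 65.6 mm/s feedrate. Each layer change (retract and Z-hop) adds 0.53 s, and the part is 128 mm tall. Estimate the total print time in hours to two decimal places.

Extrusion cross-section = 0.4 × 0.6, so 0.24 mm².
Path length: 390000 mm³ / 0.24 mm² → 1625000 mm.
Time extruding = 1625000 / 65.6 = 24771.3 s.
Number of layers: 128 / 0.4 → 320 (rounded up).
Non-print overhead: 320 × 0.53 → 169.6 s.
Altogether 24771.3 + 169.6 = 24940.9 s, i.e. 6.93 hours.

6.93 hours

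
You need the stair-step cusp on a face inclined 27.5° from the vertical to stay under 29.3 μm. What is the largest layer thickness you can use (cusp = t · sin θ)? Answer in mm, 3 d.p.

0.063 mm

sin(27.5°) = 0.4617; t_max = 0.0293/0.4617 = 0.063 mm.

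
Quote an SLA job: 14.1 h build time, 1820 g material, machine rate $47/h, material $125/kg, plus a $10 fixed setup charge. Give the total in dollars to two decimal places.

Time charge: 47 × 14.1 → $662.70.
Feedstock cost: 125 × 1820/1000 → $227.50.
Total = 662.70 + 227.50 + 10 = $900.20.

$900.20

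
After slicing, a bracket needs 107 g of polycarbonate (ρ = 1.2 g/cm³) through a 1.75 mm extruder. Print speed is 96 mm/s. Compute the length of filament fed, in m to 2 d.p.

37.07 m

Volume = 107 g / 1.2 g·cm⁻³ = 89.1667 cm³ = 89166.7 mm³.
Cross-section of 1.75 mm filament: π·(1.75/2)² = 2.4053 mm².
L = V/A = 89166.7/2.4053 = 37070.93 mm → 37.07 m.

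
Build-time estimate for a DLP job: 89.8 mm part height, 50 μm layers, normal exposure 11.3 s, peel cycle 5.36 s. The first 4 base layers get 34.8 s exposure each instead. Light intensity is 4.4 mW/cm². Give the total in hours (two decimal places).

8.34 hours

Layer count = ceil(89.8 / 0.05) = 1796.
Burn-in layers = 4 × (34.8 + 5.36), so 160.64 s.
Normal layers = 1792 × (11.3 + 5.36) = 29854.72 s.
Sum: 160.64 + 29854.72 = 30015.36 s → 8.34 hours.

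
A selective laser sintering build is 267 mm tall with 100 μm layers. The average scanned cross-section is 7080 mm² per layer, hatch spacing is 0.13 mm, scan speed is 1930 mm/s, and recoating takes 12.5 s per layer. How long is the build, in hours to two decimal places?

Layers = ⌈267/0.1⌉ = 2670.
Per-layer scan distance = 7080 / 0.13 = 54461.5 mm.
Scan time per layer: 54461.5 / 1930 → 28.2184 s.
Per-layer time = 28.2184 + 12.5, so 40.7184 s.
Build time = 2670 × 40.7184 = 108718.128 s = 30.20 hours.

30.20 hours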